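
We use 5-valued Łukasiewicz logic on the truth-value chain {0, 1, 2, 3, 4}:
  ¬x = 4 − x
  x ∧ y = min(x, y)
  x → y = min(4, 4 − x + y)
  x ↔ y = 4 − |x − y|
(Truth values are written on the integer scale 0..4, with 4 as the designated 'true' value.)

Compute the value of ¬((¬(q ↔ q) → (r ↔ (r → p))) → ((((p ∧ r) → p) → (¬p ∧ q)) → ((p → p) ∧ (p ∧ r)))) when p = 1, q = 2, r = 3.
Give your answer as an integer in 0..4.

1

q ↔ q = 2 ↔ 2 = 4
¬(q ↔ q) = ¬4 = 0
r → p = 3 → 1 = 2
r ↔ (r → p) = 3 ↔ 2 = 3
¬(q ↔ q) → (r ↔ (r → p)) = 0 → 3 = 4
p ∧ r = 1 ∧ 3 = 1
(p ∧ r) → p = 1 → 1 = 4
¬p = ¬1 = 3
¬p ∧ q = 3 ∧ 2 = 2
((p ∧ r) → p) → (¬p ∧ q) = 4 → 2 = 2
p → p = 1 → 1 = 4
p ∧ r = 1 ∧ 3 = 1
(p → p) ∧ (p ∧ r) = 4 ∧ 1 = 1
(((p ∧ r) → p) → (¬p ∧ q)) → ((p → p) ∧ (p ∧ r)) = 2 → 1 = 3
(¬(q ↔ q) → (r ↔ (r → p))) → ((((p ∧ r) → p) → (¬p ∧ q)) → ((p → p) ∧ (p ∧ r))) = 4 → 3 = 3
¬((¬(q ↔ q) → (r ↔ (r → p))) → ((((p ∧ r) → p) → (¬p ∧ q)) → ((p → p) ∧ (p ∧ r)))) = ¬3 = 1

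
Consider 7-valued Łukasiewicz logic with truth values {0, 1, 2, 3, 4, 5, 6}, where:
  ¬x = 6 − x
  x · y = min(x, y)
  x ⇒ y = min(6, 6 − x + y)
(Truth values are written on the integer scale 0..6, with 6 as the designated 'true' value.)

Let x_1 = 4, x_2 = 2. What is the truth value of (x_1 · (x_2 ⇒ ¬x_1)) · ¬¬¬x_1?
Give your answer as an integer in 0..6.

¬x_1 = ¬4 = 2
x_2 ⇒ ¬x_1 = 2 ⇒ 2 = 6
x_1 · (x_2 ⇒ ¬x_1) = 4 · 6 = 4
¬x_1 = ¬4 = 2
¬¬x_1 = ¬2 = 4
¬¬¬x_1 = ¬4 = 2
(x_1 · (x_2 ⇒ ¬x_1)) · ¬¬¬x_1 = 4 · 2 = 2

2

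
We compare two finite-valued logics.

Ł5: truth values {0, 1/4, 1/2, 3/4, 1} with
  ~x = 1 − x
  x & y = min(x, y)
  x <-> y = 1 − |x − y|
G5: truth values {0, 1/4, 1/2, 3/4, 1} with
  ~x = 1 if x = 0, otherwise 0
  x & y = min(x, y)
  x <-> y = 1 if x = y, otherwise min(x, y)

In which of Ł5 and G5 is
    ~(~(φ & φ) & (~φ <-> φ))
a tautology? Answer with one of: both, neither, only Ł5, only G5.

only G5

In Ł5: at φ = 1/4 the value is 1/2 — not a tautology.
In G5: every assignment gives 1 — tautology.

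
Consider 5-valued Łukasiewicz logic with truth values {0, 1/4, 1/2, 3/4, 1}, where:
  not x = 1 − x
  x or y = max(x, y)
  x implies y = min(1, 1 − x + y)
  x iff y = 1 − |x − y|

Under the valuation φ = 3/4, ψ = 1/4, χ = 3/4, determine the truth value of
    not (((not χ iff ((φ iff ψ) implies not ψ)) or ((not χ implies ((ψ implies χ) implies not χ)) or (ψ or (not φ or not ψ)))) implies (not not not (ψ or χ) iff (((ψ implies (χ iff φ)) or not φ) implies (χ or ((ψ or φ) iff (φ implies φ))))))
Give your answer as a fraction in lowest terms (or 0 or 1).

1/2

not χ = not 3/4 = 1/4
φ iff ψ = 3/4 iff 1/4 = 1/2
not ψ = not 1/4 = 3/4
(φ iff ψ) implies not ψ = 1/2 implies 3/4 = 1
not χ iff ((φ iff ψ) implies not ψ) = 1/4 iff 1 = 1/4
not χ = not 3/4 = 1/4
ψ implies χ = 1/4 implies 3/4 = 1
not χ = not 3/4 = 1/4
(ψ implies χ) implies not χ = 1 implies 1/4 = 1/4
not χ implies ((ψ implies χ) implies not χ) = 1/4 implies 1/4 = 1
not φ = not 3/4 = 1/4
not ψ = not 1/4 = 3/4
not φ or not ψ = 1/4 or 3/4 = 3/4
ψ or (not φ or not ψ) = 1/4 or 3/4 = 3/4
(not χ implies ((ψ implies χ) implies not χ)) or (ψ or (not φ or not ψ)) = 1 or 3/4 = 1
(not χ iff ((φ iff ψ) implies not ψ)) or ((not χ implies ((ψ implies χ) implies not χ)) or (ψ or (not φ or not ψ))) = 1/4 or 1 = 1
ψ or χ = 1/4 or 3/4 = 3/4
not (ψ or χ) = not 3/4 = 1/4
not not (ψ or χ) = not 1/4 = 3/4
not not not (ψ or χ) = not 3/4 = 1/4
χ iff φ = 3/4 iff 3/4 = 1
ψ implies (χ iff φ) = 1/4 implies 1 = 1
not φ = not 3/4 = 1/4
(ψ implies (χ iff φ)) or not φ = 1 or 1/4 = 1
ψ or φ = 1/4 or 3/4 = 3/4
φ implies φ = 3/4 implies 3/4 = 1
(ψ or φ) iff (φ implies φ) = 3/4 iff 1 = 3/4
χ or ((ψ or φ) iff (φ implies φ)) = 3/4 or 3/4 = 3/4
((ψ implies (χ iff φ)) or not φ) implies (χ or ((ψ or φ) iff (φ implies φ))) = 1 implies 3/4 = 3/4
not not not (ψ or χ) iff (((ψ implies (χ iff φ)) or not φ) implies (χ or ((ψ or φ) iff (φ implies φ)))) = 1/4 iff 3/4 = 1/2
((not χ iff ((φ iff ψ) implies not ψ)) or ((not χ implies ((ψ implies χ) implies not χ)) or (ψ or (not φ or not ψ)))) implies (not not not (ψ or χ) iff (((ψ implies (χ iff φ)) or not φ) implies (χ or ((ψ or φ) iff (φ implies φ))))) = 1 implies 1/2 = 1/2
not (((not χ iff ((φ iff ψ) implies not ψ)) or ((not χ implies ((ψ implies χ) implies not χ)) or (ψ or (not φ or not ψ)))) implies (not not not (ψ or χ) iff (((ψ implies (χ iff φ)) or not φ) implies (χ or ((ψ or φ) iff (φ implies φ)))))) = not 1/2 = 1/2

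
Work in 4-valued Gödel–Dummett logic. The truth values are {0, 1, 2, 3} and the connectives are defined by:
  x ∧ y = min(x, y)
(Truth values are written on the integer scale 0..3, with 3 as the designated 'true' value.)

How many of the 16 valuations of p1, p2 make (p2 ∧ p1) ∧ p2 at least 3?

1

p1 = 0, p2 = 0 ↦ 0  <
p1 = 0, p2 = 1 ↦ 0  <
p1 = 0, p2 = 2 ↦ 0  <
p1 = 0, p2 = 3 ↦ 0  <
p1 = 1, p2 = 0 ↦ 0  <
p1 = 1, p2 = 1 ↦ 1  <
p1 = 1, p2 = 2 ↦ 1  <
p1 = 1, p2 = 3 ↦ 1  <
p1 = 2, p2 = 0 ↦ 0  <
p1 = 2, p2 = 1 ↦ 1  <
p1 = 2, p2 = 2 ↦ 2  <
p1 = 2, p2 = 3 ↦ 2  <
p1 = 3, p2 = 0 ↦ 0  <
p1 = 3, p2 = 1 ↦ 1  <
p1 = 3, p2 = 2 ↦ 2  <
p1 = 3, p2 = 3 ↦ 3  ≥
So 1 of the 16 assignments meets the threshold.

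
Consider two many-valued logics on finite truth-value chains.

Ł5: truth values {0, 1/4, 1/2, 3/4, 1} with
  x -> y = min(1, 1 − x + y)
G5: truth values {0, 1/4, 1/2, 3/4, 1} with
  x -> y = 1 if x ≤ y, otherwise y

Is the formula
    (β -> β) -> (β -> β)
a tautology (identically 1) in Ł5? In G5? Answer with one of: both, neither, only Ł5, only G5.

both

In Ł5: every assignment gives 1 — tautology.
In G5: every assignment gives 1 — tautology.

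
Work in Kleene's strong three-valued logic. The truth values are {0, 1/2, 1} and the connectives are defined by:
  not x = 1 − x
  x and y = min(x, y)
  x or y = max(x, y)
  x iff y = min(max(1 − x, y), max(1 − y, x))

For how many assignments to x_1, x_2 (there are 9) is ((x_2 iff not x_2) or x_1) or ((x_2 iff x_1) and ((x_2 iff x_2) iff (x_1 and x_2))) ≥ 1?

3

x_1 = 0, x_2 = 0 ↦ 0  <
x_1 = 0, x_2 = 1/2 ↦ 1/2  <
x_1 = 0, x_2 = 1 ↦ 0  <
x_1 = 1/2, x_2 = 0 ↦ 1/2  <
x_1 = 1/2, x_2 = 1/2 ↦ 1/2  <
x_1 = 1/2, x_2 = 1 ↦ 1/2  <
x_1 = 1, x_2 = 0 ↦ 1  ≥
x_1 = 1, x_2 = 1/2 ↦ 1  ≥
x_1 = 1, x_2 = 1 ↦ 1  ≥
So 3 of the 9 assignments meet the threshold.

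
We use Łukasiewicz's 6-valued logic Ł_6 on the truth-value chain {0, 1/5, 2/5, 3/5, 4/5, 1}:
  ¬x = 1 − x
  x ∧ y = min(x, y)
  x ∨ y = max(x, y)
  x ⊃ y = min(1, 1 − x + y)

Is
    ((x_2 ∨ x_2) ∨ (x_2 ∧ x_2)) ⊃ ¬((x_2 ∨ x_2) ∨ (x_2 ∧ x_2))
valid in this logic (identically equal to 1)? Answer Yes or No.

Counterexample: take x_2 = 3/5.
x_2 ∨ x_2 = 3/5 ∨ 3/5 = 3/5
x_2 ∧ x_2 = 3/5 ∧ 3/5 = 3/5
(x_2 ∨ x_2) ∨ (x_2 ∧ x_2) = 3/5 ∨ 3/5 = 3/5
¬((x_2 ∨ x_2) ∨ (x_2 ∧ x_2)) = ¬3/5 = 2/5
((x_2 ∨ x_2) ∨ (x_2 ∧ x_2)) ⊃ ¬((x_2 ∨ x_2) ∨ (x_2 ∧ x_2)) = 3/5 ⊃ 2/5 = 4/5
This gives 4/5 ≠ 1.

No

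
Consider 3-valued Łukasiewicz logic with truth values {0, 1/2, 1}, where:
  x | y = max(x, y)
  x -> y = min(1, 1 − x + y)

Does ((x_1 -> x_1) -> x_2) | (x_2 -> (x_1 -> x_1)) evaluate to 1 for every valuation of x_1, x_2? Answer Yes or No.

x_1 = 0, x_2 = 0 ↦ 1
x_1 = 0, x_2 = 1/2 ↦ 1
x_1 = 0, x_2 = 1 ↦ 1
x_1 = 1/2, x_2 = 0 ↦ 1
x_1 = 1/2, x_2 = 1/2 ↦ 1
x_1 = 1/2, x_2 = 1 ↦ 1
x_1 = 1, x_2 = 0 ↦ 1
x_1 = 1, x_2 = 1/2 ↦ 1
x_1 = 1, x_2 = 1 ↦ 1
Every assignment gives a value ≥ 1.

Yes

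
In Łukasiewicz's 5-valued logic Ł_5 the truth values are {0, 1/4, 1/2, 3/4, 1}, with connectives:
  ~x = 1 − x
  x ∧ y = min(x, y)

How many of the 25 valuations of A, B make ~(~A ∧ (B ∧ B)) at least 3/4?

16

value 1: 9 assignments (counts)
value 3/4: 7 assignments (counts)
value 1/2: 5 assignments
value 1/4: 3 assignments
value 0: 1 assignment
So 16 of the 25 assignments meet the threshold.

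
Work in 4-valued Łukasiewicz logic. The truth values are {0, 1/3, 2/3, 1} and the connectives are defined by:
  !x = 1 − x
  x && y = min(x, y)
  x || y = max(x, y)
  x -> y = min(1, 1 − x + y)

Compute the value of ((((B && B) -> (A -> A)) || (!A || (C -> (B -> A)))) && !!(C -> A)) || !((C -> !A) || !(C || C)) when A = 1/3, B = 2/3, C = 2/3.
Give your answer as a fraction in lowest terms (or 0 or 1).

2/3

B && B = 2/3 && 2/3 = 2/3
A -> A = 1/3 -> 1/3 = 1
(B && B) -> (A -> A) = 2/3 -> 1 = 1
!A = !1/3 = 2/3
B -> A = 2/3 -> 1/3 = 2/3
C -> (B -> A) = 2/3 -> 2/3 = 1
!A || (C -> (B -> A)) = 2/3 || 1 = 1
((B && B) -> (A -> A)) || (!A || (C -> (B -> A))) = 1 || 1 = 1
C -> A = 2/3 -> 1/3 = 2/3
!(C -> A) = !2/3 = 1/3
!!(C -> A) = !1/3 = 2/3
(((B && B) -> (A -> A)) || (!A || (C -> (B -> A)))) && !!(C -> A) = 1 && 2/3 = 2/3
!A = !1/3 = 2/3
C -> !A = 2/3 -> 2/3 = 1
C || C = 2/3 || 2/3 = 2/3
!(C || C) = !2/3 = 1/3
(C -> !A) || !(C || C) = 1 || 1/3 = 1
!((C -> !A) || !(C || C)) = !1 = 0
((((B && B) -> (A -> A)) || (!A || (C -> (B -> A)))) && !!(C -> A)) || !((C -> !A) || !(C || C)) = 2/3 || 0 = 2/3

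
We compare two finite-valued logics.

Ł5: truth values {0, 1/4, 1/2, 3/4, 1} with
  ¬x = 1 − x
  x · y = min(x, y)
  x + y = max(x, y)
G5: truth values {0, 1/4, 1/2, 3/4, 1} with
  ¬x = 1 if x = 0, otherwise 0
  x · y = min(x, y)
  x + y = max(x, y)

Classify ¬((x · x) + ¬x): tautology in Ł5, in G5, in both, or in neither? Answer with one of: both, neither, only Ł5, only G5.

neither

In Ł5: at x = 0 the value is 0 — not a tautology.
In G5: at x = 0 the value is 0 — not a tautology.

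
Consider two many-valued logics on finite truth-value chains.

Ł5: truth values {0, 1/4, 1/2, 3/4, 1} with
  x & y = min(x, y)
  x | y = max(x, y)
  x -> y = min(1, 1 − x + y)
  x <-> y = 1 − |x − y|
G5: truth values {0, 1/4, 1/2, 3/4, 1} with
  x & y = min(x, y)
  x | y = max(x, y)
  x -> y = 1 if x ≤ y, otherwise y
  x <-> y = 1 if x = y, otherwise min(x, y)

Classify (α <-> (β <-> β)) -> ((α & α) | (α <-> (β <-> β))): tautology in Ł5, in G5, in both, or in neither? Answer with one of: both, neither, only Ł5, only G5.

In Ł5: every assignment gives 1 — tautology.
In G5: every assignment gives 1 — tautology.

both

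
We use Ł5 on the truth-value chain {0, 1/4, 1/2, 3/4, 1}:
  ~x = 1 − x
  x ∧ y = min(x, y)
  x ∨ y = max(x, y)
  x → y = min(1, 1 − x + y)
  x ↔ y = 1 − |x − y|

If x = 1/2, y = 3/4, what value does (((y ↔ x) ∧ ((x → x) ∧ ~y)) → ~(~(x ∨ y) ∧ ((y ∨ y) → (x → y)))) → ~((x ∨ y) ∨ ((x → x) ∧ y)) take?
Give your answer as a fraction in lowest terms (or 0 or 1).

1/4

y ↔ x = 3/4 ↔ 1/2 = 3/4
x → x = 1/2 → 1/2 = 1
~y = ~3/4 = 1/4
(x → x) ∧ ~y = 1 ∧ 1/4 = 1/4
(y ↔ x) ∧ ((x → x) ∧ ~y) = 3/4 ∧ 1/4 = 1/4
x ∨ y = 1/2 ∨ 3/4 = 3/4
~(x ∨ y) = ~3/4 = 1/4
y ∨ y = 3/4 ∨ 3/4 = 3/4
x → y = 1/2 → 3/4 = 1
(y ∨ y) → (x → y) = 3/4 → 1 = 1
~(x ∨ y) ∧ ((y ∨ y) → (x → y)) = 1/4 ∧ 1 = 1/4
~(~(x ∨ y) ∧ ((y ∨ y) → (x → y))) = ~1/4 = 3/4
((y ↔ x) ∧ ((x → x) ∧ ~y)) → ~(~(x ∨ y) ∧ ((y ∨ y) → (x → y))) = 1/4 → 3/4 = 1
x ∨ y = 1/2 ∨ 3/4 = 3/4
x → x = 1/2 → 1/2 = 1
(x → x) ∧ y = 1 ∧ 3/4 = 3/4
(x ∨ y) ∨ ((x → x) ∧ y) = 3/4 ∨ 3/4 = 3/4
~((x ∨ y) ∨ ((x → x) ∧ y)) = ~3/4 = 1/4
(((y ↔ x) ∧ ((x → x) ∧ ~y)) → ~(~(x ∨ y) ∧ ((y ∨ y) → (x → y)))) → ~((x ∨ y) ∨ ((x → x) ∧ y)) = 1 → 1/4 = 1/4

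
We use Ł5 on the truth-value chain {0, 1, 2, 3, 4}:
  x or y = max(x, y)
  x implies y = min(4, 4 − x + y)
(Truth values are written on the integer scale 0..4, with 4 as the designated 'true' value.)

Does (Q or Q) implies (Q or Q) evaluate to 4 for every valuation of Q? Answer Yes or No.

Yes

Q = 0 ↦ 4
Q = 1 ↦ 4
Q = 2 ↦ 4
Q = 3 ↦ 4
Q = 4 ↦ 4
Every assignment gives a value ≥ 4.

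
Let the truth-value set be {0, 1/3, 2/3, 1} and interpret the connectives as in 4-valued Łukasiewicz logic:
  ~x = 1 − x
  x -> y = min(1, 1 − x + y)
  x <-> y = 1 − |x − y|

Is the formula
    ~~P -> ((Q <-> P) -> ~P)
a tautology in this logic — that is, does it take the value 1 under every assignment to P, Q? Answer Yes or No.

No

Counterexample: take P = 2/3, Q = 2/3.
~P = ~2/3 = 1/3
~~P = ~1/3 = 2/3
Q <-> P = 2/3 <-> 2/3 = 1
~P = ~2/3 = 1/3
(Q <-> P) -> ~P = 1 -> 1/3 = 1/3
~~P -> ((Q <-> P) -> ~P) = 2/3 -> 1/3 = 2/3
This gives 2/3 ≠ 1.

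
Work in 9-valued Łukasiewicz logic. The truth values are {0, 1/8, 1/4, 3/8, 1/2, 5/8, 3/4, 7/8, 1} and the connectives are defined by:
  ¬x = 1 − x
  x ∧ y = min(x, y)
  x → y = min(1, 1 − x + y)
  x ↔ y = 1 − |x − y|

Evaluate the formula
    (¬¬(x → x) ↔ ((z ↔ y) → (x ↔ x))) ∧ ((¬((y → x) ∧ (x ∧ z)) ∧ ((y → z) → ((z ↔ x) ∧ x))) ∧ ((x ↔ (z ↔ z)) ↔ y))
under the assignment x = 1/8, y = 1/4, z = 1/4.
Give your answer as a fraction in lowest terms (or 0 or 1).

x → x = 1/8 → 1/8 = 1
¬(x → x) = ¬1 = 0
¬¬(x → x) = ¬0 = 1
z ↔ y = 1/4 ↔ 1/4 = 1
x ↔ x = 1/8 ↔ 1/8 = 1
(z ↔ y) → (x ↔ x) = 1 → 1 = 1
¬¬(x → x) ↔ ((z ↔ y) → (x ↔ x)) = 1 ↔ 1 = 1
y → x = 1/4 → 1/8 = 7/8
x ∧ z = 1/8 ∧ 1/4 = 1/8
(y → x) ∧ (x ∧ z) = 7/8 ∧ 1/8 = 1/8
¬((y → x) ∧ (x ∧ z)) = ¬1/8 = 7/8
y → z = 1/4 → 1/4 = 1
z ↔ x = 1/4 ↔ 1/8 = 7/8
(z ↔ x) ∧ x = 7/8 ∧ 1/8 = 1/8
(y → z) → ((z ↔ x) ∧ x) = 1 → 1/8 = 1/8
¬((y → x) ∧ (x ∧ z)) ∧ ((y → z) → ((z ↔ x) ∧ x)) = 7/8 ∧ 1/8 = 1/8
z ↔ z = 1/4 ↔ 1/4 = 1
x ↔ (z ↔ z) = 1/8 ↔ 1 = 1/8
(x ↔ (z ↔ z)) ↔ y = 1/8 ↔ 1/4 = 7/8
(¬((y → x) ∧ (x ∧ z)) ∧ ((y → z) → ((z ↔ x) ∧ x))) ∧ ((x ↔ (z ↔ z)) ↔ y) = 1/8 ∧ 7/8 = 1/8
(¬¬(x → x) ↔ ((z ↔ y) → (x ↔ x))) ∧ ((¬((y → x) ∧ (x ∧ z)) ∧ ((y → z) → ((z ↔ x) ∧ x))) ∧ ((x ↔ (z ↔ z)) ↔ y)) = 1 ∧ 1/8 = 1/8

1/8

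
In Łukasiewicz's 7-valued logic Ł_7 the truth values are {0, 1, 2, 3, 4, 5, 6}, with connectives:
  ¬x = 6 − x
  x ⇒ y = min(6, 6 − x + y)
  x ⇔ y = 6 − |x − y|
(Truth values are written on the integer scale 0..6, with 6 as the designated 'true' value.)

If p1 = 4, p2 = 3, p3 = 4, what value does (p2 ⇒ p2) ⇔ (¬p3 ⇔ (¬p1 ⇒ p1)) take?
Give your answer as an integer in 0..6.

p2 ⇒ p2 = 3 ⇒ 3 = 6
¬p3 = ¬4 = 2
¬p1 = ¬4 = 2
¬p1 ⇒ p1 = 2 ⇒ 4 = 6
¬p3 ⇔ (¬p1 ⇒ p1) = 2 ⇔ 6 = 2
(p2 ⇒ p2) ⇔ (¬p3 ⇔ (¬p1 ⇒ p1)) = 6 ⇔ 2 = 2

2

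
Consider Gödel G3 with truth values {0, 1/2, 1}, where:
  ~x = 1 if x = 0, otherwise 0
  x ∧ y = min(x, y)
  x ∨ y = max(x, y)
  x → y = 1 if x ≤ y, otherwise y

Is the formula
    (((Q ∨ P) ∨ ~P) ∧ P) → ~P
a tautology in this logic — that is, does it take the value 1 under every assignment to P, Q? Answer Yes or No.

No

Counterexample: take P = 1/2, Q = 0.
Q ∨ P = 0 ∨ 1/2 = 1/2
~P = ~1/2 = 0
(Q ∨ P) ∨ ~P = 1/2 ∨ 0 = 1/2
((Q ∨ P) ∨ ~P) ∧ P = 1/2 ∧ 1/2 = 1/2
~P = ~1/2 = 0
(((Q ∨ P) ∨ ~P) ∧ P) → ~P = 1/2 → 0 = 0
This gives 0 ≠ 1.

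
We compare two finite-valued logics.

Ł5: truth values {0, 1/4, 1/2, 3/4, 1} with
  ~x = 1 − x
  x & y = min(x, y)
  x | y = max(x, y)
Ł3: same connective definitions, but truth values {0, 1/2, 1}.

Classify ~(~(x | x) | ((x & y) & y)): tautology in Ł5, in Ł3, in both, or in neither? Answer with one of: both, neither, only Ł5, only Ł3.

neither

In Ł5: at x = 0, y = 0 the value is 0 — not a tautology.
In Ł3: at x = 0, y = 0 the value is 0 — not a tautology.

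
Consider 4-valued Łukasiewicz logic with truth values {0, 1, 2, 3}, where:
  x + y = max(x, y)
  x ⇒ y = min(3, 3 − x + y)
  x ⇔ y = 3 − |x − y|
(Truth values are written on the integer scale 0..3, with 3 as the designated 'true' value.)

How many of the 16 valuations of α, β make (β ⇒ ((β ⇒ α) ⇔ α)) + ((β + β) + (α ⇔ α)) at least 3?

16

α = 0, β = 0 ↦ 3  ≥
α = 0, β = 1 ↦ 3  ≥
α = 0, β = 2 ↦ 3  ≥
α = 0, β = 3 ↦ 3  ≥
α = 1, β = 0 ↦ 3  ≥
α = 1, β = 1 ↦ 3  ≥
α = 1, β = 2 ↦ 3  ≥
α = 1, β = 3 ↦ 3  ≥
α = 2, β = 0 ↦ 3  ≥
α = 2, β = 1 ↦ 3  ≥
α = 2, β = 2 ↦ 3  ≥
α = 2, β = 3 ↦ 3  ≥
α = 3, β = 0 ↦ 3  ≥
α = 3, β = 1 ↦ 3  ≥
α = 3, β = 2 ↦ 3  ≥
α = 3, β = 3 ↦ 3  ≥
So 16 of the 16 assignments meet the threshold.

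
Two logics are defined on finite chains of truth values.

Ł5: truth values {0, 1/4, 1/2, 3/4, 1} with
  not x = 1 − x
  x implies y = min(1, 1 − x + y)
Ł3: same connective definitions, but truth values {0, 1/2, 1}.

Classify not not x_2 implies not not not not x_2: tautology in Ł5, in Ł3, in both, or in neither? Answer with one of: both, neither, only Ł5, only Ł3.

both

In Ł5: every assignment gives 1 — tautology.
In Ł3: every assignment gives 1 — tautology.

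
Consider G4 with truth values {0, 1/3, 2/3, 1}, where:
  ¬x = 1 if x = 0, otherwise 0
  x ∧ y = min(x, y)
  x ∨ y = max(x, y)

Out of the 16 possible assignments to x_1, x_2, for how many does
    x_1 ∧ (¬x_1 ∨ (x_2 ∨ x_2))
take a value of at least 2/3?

4

x_1 = 0, x_2 = 0 ↦ 0  <
x_1 = 0, x_2 = 1/3 ↦ 0  <
x_1 = 0, x_2 = 2/3 ↦ 0  <
x_1 = 0, x_2 = 1 ↦ 0  <
x_1 = 1/3, x_2 = 0 ↦ 0  <
x_1 = 1/3, x_2 = 1/3 ↦ 1/3  <
x_1 = 1/3, x_2 = 2/3 ↦ 1/3  <
x_1 = 1/3, x_2 = 1 ↦ 1/3  <
x_1 = 2/3, x_2 = 0 ↦ 0  <
x_1 = 2/3, x_2 = 1/3 ↦ 1/3  <
x_1 = 2/3, x_2 = 2/3 ↦ 2/3  ≥
x_1 = 2/3, x_2 = 1 ↦ 2/3  ≥
x_1 = 1, x_2 = 0 ↦ 0  <
x_1 = 1, x_2 = 1/3 ↦ 1/3  <
x_1 = 1, x_2 = 2/3 ↦ 2/3  ≥
x_1 = 1, x_2 = 1 ↦ 1  ≥
So 4 of the 16 assignments meet the threshold.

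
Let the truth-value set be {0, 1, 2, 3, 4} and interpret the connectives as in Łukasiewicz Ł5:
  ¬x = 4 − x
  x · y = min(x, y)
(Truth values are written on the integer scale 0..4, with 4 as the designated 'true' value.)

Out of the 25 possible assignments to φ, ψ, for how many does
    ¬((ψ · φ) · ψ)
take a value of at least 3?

16

value 4: 9 assignments (counts)
value 3: 7 assignments (counts)
value 2: 5 assignments
value 1: 3 assignments
value 0: 1 assignment
So 16 of the 25 assignments meet the threshold.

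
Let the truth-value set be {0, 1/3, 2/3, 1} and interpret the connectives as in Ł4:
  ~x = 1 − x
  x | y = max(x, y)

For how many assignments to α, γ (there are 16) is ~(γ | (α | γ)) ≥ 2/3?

4

α = 0, γ = 0 ↦ 1  ≥
α = 0, γ = 1/3 ↦ 2/3  ≥
α = 0, γ = 2/3 ↦ 1/3  <
α = 0, γ = 1 ↦ 0  <
α = 1/3, γ = 0 ↦ 2/3  ≥
α = 1/3, γ = 1/3 ↦ 2/3  ≥
α = 1/3, γ = 2/3 ↦ 1/3  <
α = 1/3, γ = 1 ↦ 0  <
α = 2/3, γ = 0 ↦ 1/3  <
α = 2/3, γ = 1/3 ↦ 1/3  <
α = 2/3, γ = 2/3 ↦ 1/3  <
α = 2/3, γ = 1 ↦ 0  <
α = 1, γ = 0 ↦ 0  <
α = 1, γ = 1/3 ↦ 0  <
α = 1, γ = 2/3 ↦ 0  <
α = 1, γ = 1 ↦ 0  <
So 4 of the 16 assignments meet the threshold.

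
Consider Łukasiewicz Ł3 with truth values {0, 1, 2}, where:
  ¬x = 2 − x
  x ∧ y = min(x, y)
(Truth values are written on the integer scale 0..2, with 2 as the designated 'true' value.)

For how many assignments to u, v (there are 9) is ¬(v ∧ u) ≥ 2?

5

u = 0, v = 0 ↦ 2  ≥
u = 0, v = 1 ↦ 2  ≥
u = 0, v = 2 ↦ 2  ≥
u = 1, v = 0 ↦ 2  ≥
u = 1, v = 1 ↦ 1  <
u = 1, v = 2 ↦ 1  <
u = 2, v = 0 ↦ 2  ≥
u = 2, v = 1 ↦ 1  <
u = 2, v = 2 ↦ 0  <
So 5 of the 9 assignments meet the threshold.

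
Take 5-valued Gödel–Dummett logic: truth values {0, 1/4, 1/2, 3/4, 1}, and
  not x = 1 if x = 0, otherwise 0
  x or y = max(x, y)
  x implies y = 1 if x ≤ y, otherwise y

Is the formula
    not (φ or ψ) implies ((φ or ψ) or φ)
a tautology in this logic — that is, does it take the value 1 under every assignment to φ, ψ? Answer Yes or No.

Counterexample: take φ = 0, ψ = 0.
φ or ψ = 0 or 0 = 0
not (φ or ψ) = not 0 = 1
(φ or ψ) or φ = 0 or 0 = 0
not (φ or ψ) implies ((φ or ψ) or φ) = 1 implies 0 = 0
This gives 0 ≠ 1.

No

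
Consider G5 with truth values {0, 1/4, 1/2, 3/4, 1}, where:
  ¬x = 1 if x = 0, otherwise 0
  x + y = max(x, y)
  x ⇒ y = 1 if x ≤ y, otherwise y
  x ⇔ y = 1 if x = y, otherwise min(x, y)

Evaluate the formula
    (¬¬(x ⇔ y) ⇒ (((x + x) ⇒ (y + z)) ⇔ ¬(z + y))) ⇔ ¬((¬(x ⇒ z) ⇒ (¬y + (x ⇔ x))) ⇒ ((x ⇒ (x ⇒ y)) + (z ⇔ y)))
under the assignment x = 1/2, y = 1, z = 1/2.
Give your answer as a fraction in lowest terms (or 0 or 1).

x ⇔ y = 1/2 ⇔ 1 = 1/2
¬(x ⇔ y) = ¬1/2 = 0
¬¬(x ⇔ y) = ¬0 = 1
x + x = 1/2 + 1/2 = 1/2
y + z = 1 + 1/2 = 1
(x + x) ⇒ (y + z) = 1/2 ⇒ 1 = 1
z + y = 1/2 + 1 = 1
¬(z + y) = ¬1 = 0
((x + x) ⇒ (y + z)) ⇔ ¬(z + y) = 1 ⇔ 0 = 0
¬¬(x ⇔ y) ⇒ (((x + x) ⇒ (y + z)) ⇔ ¬(z + y)) = 1 ⇒ 0 = 0
x ⇒ z = 1/2 ⇒ 1/2 = 1
¬(x ⇒ z) = ¬1 = 0
¬y = ¬1 = 0
x ⇔ x = 1/2 ⇔ 1/2 = 1
¬y + (x ⇔ x) = 0 + 1 = 1
¬(x ⇒ z) ⇒ (¬y + (x ⇔ x)) = 0 ⇒ 1 = 1
x ⇒ y = 1/2 ⇒ 1 = 1
x ⇒ (x ⇒ y) = 1/2 ⇒ 1 = 1
z ⇔ y = 1/2 ⇔ 1 = 1/2
(x ⇒ (x ⇒ y)) + (z ⇔ y) = 1 + 1/2 = 1
(¬(x ⇒ z) ⇒ (¬y + (x ⇔ x))) ⇒ ((x ⇒ (x ⇒ y)) + (z ⇔ y)) = 1 ⇒ 1 = 1
¬((¬(x ⇒ z) ⇒ (¬y + (x ⇔ x))) ⇒ ((x ⇒ (x ⇒ y)) + (z ⇔ y))) = ¬1 = 0
(¬¬(x ⇔ y) ⇒ (((x + x) ⇒ (y + z)) ⇔ ¬(z + y))) ⇔ ¬((¬(x ⇒ z) ⇒ (¬y + (x ⇔ x))) ⇒ ((x ⇒ (x ⇒ y)) + (z ⇔ y))) = 0 ⇔ 0 = 1

1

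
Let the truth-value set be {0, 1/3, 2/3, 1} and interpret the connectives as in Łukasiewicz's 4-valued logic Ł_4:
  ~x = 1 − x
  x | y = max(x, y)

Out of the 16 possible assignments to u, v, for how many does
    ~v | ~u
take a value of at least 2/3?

u = 0, v = 0 ↦ 1  ≥
u = 0, v = 1/3 ↦ 1  ≥
u = 0, v = 2/3 ↦ 1  ≥
u = 0, v = 1 ↦ 1  ≥
u = 1/3, v = 0 ↦ 1  ≥
u = 1/3, v = 1/3 ↦ 2/3  ≥
u = 1/3, v = 2/3 ↦ 2/3  ≥
u = 1/3, v = 1 ↦ 2/3  ≥
u = 2/3, v = 0 ↦ 1  ≥
u = 2/3, v = 1/3 ↦ 2/3  ≥
u = 2/3, v = 2/3 ↦ 1/3  <
u = 2/3, v = 1 ↦ 1/3  <
u = 1, v = 0 ↦ 1  ≥
u = 1, v = 1/3 ↦ 2/3  ≥
u = 1, v = 2/3 ↦ 1/3  <
u = 1, v = 1 ↦ 0  <
So 12 of the 16 assignments meet the threshold.

12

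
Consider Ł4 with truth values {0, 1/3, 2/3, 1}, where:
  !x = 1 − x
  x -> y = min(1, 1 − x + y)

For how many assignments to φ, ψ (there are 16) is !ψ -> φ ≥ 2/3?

13

φ = 0, ψ = 0 ↦ 0  <
φ = 0, ψ = 1/3 ↦ 1/3  <
φ = 0, ψ = 2/3 ↦ 2/3  ≥
φ = 0, ψ = 1 ↦ 1  ≥
φ = 1/3, ψ = 0 ↦ 1/3  <
φ = 1/3, ψ = 1/3 ↦ 2/3  ≥
φ = 1/3, ψ = 2/3 ↦ 1  ≥
φ = 1/3, ψ = 1 ↦ 1  ≥
φ = 2/3, ψ = 0 ↦ 2/3  ≥
φ = 2/3, ψ = 1/3 ↦ 1  ≥
φ = 2/3, ψ = 2/3 ↦ 1  ≥
φ = 2/3, ψ = 1 ↦ 1  ≥
φ = 1, ψ = 0 ↦ 1  ≥
φ = 1, ψ = 1/3 ↦ 1  ≥
φ = 1, ψ = 2/3 ↦ 1  ≥
φ = 1, ψ = 1 ↦ 1  ≥
So 13 of the 16 assignments meet the threshold.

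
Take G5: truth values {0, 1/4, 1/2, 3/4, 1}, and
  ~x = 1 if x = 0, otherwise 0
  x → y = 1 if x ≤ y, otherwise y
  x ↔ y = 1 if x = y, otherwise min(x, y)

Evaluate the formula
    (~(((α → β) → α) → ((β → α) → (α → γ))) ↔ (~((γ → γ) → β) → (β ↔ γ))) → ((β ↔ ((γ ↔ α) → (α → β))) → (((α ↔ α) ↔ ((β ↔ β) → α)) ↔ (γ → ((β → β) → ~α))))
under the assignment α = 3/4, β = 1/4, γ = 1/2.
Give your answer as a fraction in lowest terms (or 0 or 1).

1

α → β = 3/4 → 1/4 = 1/4
(α → β) → α = 1/4 → 3/4 = 1
β → α = 1/4 → 3/4 = 1
α → γ = 3/4 → 1/2 = 1/2
(β → α) → (α → γ) = 1 → 1/2 = 1/2
((α → β) → α) → ((β → α) → (α → γ)) = 1 → 1/2 = 1/2
~(((α → β) → α) → ((β → α) → (α → γ))) = ~1/2 = 0
γ → γ = 1/2 → 1/2 = 1
(γ → γ) → β = 1 → 1/4 = 1/4
~((γ → γ) → β) = ~1/4 = 0
β ↔ γ = 1/4 ↔ 1/2 = 1/4
~((γ → γ) → β) → (β ↔ γ) = 0 → 1/4 = 1
~(((α → β) → α) → ((β → α) → (α → γ))) ↔ (~((γ → γ) → β) → (β ↔ γ)) = 0 ↔ 1 = 0
γ ↔ α = 1/2 ↔ 3/4 = 1/2
α → β = 3/4 → 1/4 = 1/4
(γ ↔ α) → (α → β) = 1/2 → 1/4 = 1/4
β ↔ ((γ ↔ α) → (α → β)) = 1/4 ↔ 1/4 = 1
α ↔ α = 3/4 ↔ 3/4 = 1
β ↔ β = 1/4 ↔ 1/4 = 1
(β ↔ β) → α = 1 → 3/4 = 3/4
(α ↔ α) ↔ ((β ↔ β) → α) = 1 ↔ 3/4 = 3/4
β → β = 1/4 → 1/4 = 1
~α = ~3/4 = 0
(β → β) → ~α = 1 → 0 = 0
γ → ((β → β) → ~α) = 1/2 → 0 = 0
((α ↔ α) ↔ ((β ↔ β) → α)) ↔ (γ → ((β → β) → ~α)) = 3/4 ↔ 0 = 0
(β ↔ ((γ ↔ α) → (α → β))) → (((α ↔ α) ↔ ((β ↔ β) → α)) ↔ (γ → ((β → β) → ~α))) = 1 → 0 = 0
(~(((α → β) → α) → ((β → α) → (α → γ))) ↔ (~((γ → γ) → β) → (β ↔ γ))) → ((β ↔ ((γ ↔ α) → (α → β))) → (((α ↔ α) ↔ ((β ↔ β) → α)) ↔ (γ → ((β → β) → ~α)))) = 0 → 0 = 1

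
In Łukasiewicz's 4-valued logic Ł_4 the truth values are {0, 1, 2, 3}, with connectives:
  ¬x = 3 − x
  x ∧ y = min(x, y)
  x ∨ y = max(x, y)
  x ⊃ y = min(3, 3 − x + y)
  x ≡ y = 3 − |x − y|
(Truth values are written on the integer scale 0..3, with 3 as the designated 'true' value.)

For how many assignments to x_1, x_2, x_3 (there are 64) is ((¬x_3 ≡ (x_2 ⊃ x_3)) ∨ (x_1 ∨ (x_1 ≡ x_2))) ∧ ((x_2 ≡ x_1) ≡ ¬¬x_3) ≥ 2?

38

value 3: 8 assignments (counts)
value 2: 30 assignments (counts)
value 1: 19 assignments
value 0: 7 assignments
So 38 of the 64 assignments meet the threshold.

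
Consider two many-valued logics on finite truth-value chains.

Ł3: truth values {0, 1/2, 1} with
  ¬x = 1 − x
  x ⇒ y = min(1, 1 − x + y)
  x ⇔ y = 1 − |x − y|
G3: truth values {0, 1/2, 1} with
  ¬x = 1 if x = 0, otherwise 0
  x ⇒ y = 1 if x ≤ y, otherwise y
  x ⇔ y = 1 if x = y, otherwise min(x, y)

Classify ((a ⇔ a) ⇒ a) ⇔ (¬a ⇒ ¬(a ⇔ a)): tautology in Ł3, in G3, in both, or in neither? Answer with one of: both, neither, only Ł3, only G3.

only Ł3

In Ł3: every assignment gives 1 — tautology.
In G3: at a = 1/2 the value is 1/2 — not a tautology.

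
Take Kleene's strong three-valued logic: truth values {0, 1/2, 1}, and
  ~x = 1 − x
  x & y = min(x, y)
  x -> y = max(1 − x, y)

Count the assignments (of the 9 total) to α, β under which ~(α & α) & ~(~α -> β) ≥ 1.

1

α = 0, β = 0 ↦ 1  ≥
α = 0, β = 1/2 ↦ 1/2  <
α = 0, β = 1 ↦ 0  <
α = 1/2, β = 0 ↦ 1/2  <
α = 1/2, β = 1/2 ↦ 1/2  <
α = 1/2, β = 1 ↦ 0  <
α = 1, β = 0 ↦ 0  <
α = 1, β = 1/2 ↦ 0  <
α = 1, β = 1 ↦ 0  <
So 1 of the 9 assignments meets the threshold.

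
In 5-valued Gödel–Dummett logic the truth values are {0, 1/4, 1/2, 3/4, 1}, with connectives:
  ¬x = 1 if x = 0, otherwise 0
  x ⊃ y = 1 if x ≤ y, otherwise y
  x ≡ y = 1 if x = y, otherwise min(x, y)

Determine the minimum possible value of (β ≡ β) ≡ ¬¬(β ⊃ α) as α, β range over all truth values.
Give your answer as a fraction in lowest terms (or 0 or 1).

Take α = 0, β = 1/4:
β ≡ β = 1/4 ≡ 1/4 = 1
β ⊃ α = 1/4 ⊃ 0 = 0
¬(β ⊃ α) = ¬0 = 1
¬¬(β ⊃ α) = ¬1 = 0
(β ≡ β) ≡ ¬¬(β ⊃ α) = 1 ≡ 0 = 0
No assignment yields a value below 0, so this is the minimum.

0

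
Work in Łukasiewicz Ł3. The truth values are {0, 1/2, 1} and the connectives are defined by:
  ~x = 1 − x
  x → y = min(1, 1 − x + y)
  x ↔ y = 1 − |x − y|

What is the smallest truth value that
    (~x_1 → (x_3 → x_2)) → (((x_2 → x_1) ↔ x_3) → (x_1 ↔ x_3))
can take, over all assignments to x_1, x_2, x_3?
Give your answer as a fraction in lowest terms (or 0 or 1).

1/2

Take x_1 = 0, x_2 = 1/2, x_3 = 1/2:
~x_1 = ~0 = 1
x_3 → x_2 = 1/2 → 1/2 = 1
~x_1 → (x_3 → x_2) = 1 → 1 = 1
x_2 → x_1 = 1/2 → 0 = 1/2
(x_2 → x_1) ↔ x_3 = 1/2 ↔ 1/2 = 1
x_1 ↔ x_3 = 0 ↔ 1/2 = 1/2
((x_2 → x_1) ↔ x_3) → (x_1 ↔ x_3) = 1 → 1/2 = 1/2
(~x_1 → (x_3 → x_2)) → (((x_2 → x_1) ↔ x_3) → (x_1 ↔ x_3)) = 1 → 1/2 = 1/2
No assignment yields a value below 1/2, so this is the minimum.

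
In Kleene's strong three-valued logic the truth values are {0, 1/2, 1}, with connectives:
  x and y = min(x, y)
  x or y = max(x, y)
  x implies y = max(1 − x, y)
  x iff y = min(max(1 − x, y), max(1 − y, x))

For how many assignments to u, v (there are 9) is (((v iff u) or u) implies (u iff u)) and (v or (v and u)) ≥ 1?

2

u = 0, v = 0 ↦ 0  <
u = 0, v = 1/2 ↦ 1/2  <
u = 0, v = 1 ↦ 1  ≥
u = 1/2, v = 0 ↦ 0  <
u = 1/2, v = 1/2 ↦ 1/2  <
u = 1/2, v = 1 ↦ 1/2  <
u = 1, v = 0 ↦ 0  <
u = 1, v = 1/2 ↦ 1/2  <
u = 1, v = 1 ↦ 1  ≥
So 2 of the 9 assignments meet the threshold.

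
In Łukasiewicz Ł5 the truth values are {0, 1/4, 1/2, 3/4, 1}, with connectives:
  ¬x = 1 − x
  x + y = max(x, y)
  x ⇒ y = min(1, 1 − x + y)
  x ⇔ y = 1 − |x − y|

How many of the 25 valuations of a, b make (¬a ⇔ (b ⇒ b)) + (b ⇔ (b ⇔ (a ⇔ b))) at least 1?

value 1: 10 assignments (counts)
value 3/4: 8 assignments
value 1/2: 4 assignments
value 1/4: 2 assignments
value 0: 1 assignment
So 10 of the 25 assignments meet the threshold.

10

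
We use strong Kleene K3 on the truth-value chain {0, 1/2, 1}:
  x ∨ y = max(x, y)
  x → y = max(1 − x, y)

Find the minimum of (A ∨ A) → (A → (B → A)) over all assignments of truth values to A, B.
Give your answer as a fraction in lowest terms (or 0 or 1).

1/2

Take A = 1/2, B = 1/2:
A ∨ A = 1/2 ∨ 1/2 = 1/2
B → A = 1/2 → 1/2 = 1/2
A → (B → A) = 1/2 → 1/2 = 1/2
(A ∨ A) → (A → (B → A)) = 1/2 → 1/2 = 1/2
No assignment yields a value below 1/2, so this is the minimum.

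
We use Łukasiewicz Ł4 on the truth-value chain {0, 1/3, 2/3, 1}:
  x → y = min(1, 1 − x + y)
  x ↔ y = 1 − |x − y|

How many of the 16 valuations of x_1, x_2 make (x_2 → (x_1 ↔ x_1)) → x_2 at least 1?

x_1 = 0, x_2 = 0 ↦ 0  <
x_1 = 0, x_2 = 1/3 ↦ 1/3  <
x_1 = 0, x_2 = 2/3 ↦ 2/3  <
x_1 = 0, x_2 = 1 ↦ 1  ≥
x_1 = 1/3, x_2 = 0 ↦ 0  <
x_1 = 1/3, x_2 = 1/3 ↦ 1/3  <
x_1 = 1/3, x_2 = 2/3 ↦ 2/3  <
x_1 = 1/3, x_2 = 1 ↦ 1  ≥
x_1 = 2/3, x_2 = 0 ↦ 0  <
x_1 = 2/3, x_2 = 1/3 ↦ 1/3  <
x_1 = 2/3, x_2 = 2/3 ↦ 2/3  <
x_1 = 2/3, x_2 = 1 ↦ 1  ≥
x_1 = 1, x_2 = 0 ↦ 0  <
x_1 = 1, x_2 = 1/3 ↦ 1/3  <
x_1 = 1, x_2 = 2/3 ↦ 2/3  <
x_1 = 1, x_2 = 1 ↦ 1  ≥
So 4 of the 16 assignments meet the threshold.

4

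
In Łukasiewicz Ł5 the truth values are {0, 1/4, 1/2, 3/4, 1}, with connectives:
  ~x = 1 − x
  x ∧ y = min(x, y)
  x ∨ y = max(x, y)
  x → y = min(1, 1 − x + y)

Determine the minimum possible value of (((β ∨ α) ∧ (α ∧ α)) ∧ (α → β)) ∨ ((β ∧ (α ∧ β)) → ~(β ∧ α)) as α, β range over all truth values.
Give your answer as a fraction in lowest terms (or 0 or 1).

Take α = 3/4, β = 3/4:
β ∨ α = 3/4 ∨ 3/4 = 3/4
α ∧ α = 3/4 ∧ 3/4 = 3/4
(β ∨ α) ∧ (α ∧ α) = 3/4 ∧ 3/4 = 3/4
α → β = 3/4 → 3/4 = 1
((β ∨ α) ∧ (α ∧ α)) ∧ (α → β) = 3/4 ∧ 1 = 3/4
α ∧ β = 3/4 ∧ 3/4 = 3/4
β ∧ (α ∧ β) = 3/4 ∧ 3/4 = 3/4
β ∧ α = 3/4 ∧ 3/4 = 3/4
~(β ∧ α) = ~3/4 = 1/4
(β ∧ (α ∧ β)) → ~(β ∧ α) = 3/4 → 1/4 = 1/2
(((β ∨ α) ∧ (α ∧ α)) ∧ (α → β)) ∨ ((β ∧ (α ∧ β)) → ~(β ∧ α)) = 3/4 ∨ 1/2 = 3/4
No assignment yields a value below 3/4, so this is the minimum.

3/4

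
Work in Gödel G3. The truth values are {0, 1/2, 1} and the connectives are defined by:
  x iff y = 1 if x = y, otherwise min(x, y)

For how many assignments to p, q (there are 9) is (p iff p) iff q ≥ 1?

p = 0, q = 0 ↦ 0  <
p = 0, q = 1/2 ↦ 1/2  <
p = 0, q = 1 ↦ 1  ≥
p = 1/2, q = 0 ↦ 0  <
p = 1/2, q = 1/2 ↦ 1/2  <
p = 1/2, q = 1 ↦ 1  ≥
p = 1, q = 0 ↦ 0  <
p = 1, q = 1/2 ↦ 1/2  <
p = 1, q = 1 ↦ 1  ≥
So 3 of the 9 assignments meet the threshold.

3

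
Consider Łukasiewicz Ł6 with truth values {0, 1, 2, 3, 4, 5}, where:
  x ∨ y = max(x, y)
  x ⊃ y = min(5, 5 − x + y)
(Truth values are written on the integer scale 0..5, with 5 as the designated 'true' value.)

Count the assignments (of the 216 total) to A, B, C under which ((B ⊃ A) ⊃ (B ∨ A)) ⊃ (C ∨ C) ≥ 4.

113

value 5: 78 assignments (counts)
value 4: 35 assignments (counts)
value 3: 33 assignments
value 2: 29 assignments
value 1: 24 assignments
value 0: 17 assignments
So 113 of the 216 assignments meet the threshold.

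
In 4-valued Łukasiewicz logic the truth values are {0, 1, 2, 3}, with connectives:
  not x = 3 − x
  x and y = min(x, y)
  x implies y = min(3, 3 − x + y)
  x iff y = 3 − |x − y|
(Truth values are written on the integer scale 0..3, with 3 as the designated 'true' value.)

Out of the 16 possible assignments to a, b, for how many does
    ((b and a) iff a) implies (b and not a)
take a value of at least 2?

a = 0, b = 0 ↦ 0  <
a = 0, b = 1 ↦ 1  <
a = 0, b = 2 ↦ 2  ≥
a = 0, b = 3 ↦ 3  ≥
a = 1, b = 0 ↦ 1  <
a = 1, b = 1 ↦ 1  <
a = 1, b = 2 ↦ 2  ≥
a = 1, b = 3 ↦ 2  ≥
a = 2, b = 0 ↦ 2  ≥
a = 2, b = 1 ↦ 2  ≥
a = 2, b = 2 ↦ 1  <
a = 2, b = 3 ↦ 1  <
a = 3, b = 0 ↦ 3  ≥
a = 3, b = 1 ↦ 2  ≥
a = 3, b = 2 ↦ 1  <
a = 3, b = 3 ↦ 0  <
So 8 of the 16 assignments meet the threshold.

8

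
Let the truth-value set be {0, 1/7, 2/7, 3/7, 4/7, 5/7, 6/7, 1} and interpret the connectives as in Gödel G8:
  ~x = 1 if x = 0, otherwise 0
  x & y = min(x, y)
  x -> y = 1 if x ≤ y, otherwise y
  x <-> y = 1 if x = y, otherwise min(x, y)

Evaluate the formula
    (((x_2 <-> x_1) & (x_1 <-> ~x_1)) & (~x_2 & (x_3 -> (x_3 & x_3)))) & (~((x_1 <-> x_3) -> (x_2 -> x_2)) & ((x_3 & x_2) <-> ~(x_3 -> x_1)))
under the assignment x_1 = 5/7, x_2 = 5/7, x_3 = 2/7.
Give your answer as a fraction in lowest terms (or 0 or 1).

x_2 <-> x_1 = 5/7 <-> 5/7 = 1
~x_1 = ~5/7 = 0
x_1 <-> ~x_1 = 5/7 <-> 0 = 0
(x_2 <-> x_1) & (x_1 <-> ~x_1) = 1 & 0 = 0
~x_2 = ~5/7 = 0
x_3 & x_3 = 2/7 & 2/7 = 2/7
x_3 -> (x_3 & x_3) = 2/7 -> 2/7 = 1
~x_2 & (x_3 -> (x_3 & x_3)) = 0 & 1 = 0
((x_2 <-> x_1) & (x_1 <-> ~x_1)) & (~x_2 & (x_3 -> (x_3 & x_3))) = 0 & 0 = 0
x_1 <-> x_3 = 5/7 <-> 2/7 = 2/7
x_2 -> x_2 = 5/7 -> 5/7 = 1
(x_1 <-> x_3) -> (x_2 -> x_2) = 2/7 -> 1 = 1
~((x_1 <-> x_3) -> (x_2 -> x_2)) = ~1 = 0
x_3 & x_2 = 2/7 & 5/7 = 2/7
x_3 -> x_1 = 2/7 -> 5/7 = 1
~(x_3 -> x_1) = ~1 = 0
(x_3 & x_2) <-> ~(x_3 -> x_1) = 2/7 <-> 0 = 0
~((x_1 <-> x_3) -> (x_2 -> x_2)) & ((x_3 & x_2) <-> ~(x_3 -> x_1)) = 0 & 0 = 0
(((x_2 <-> x_1) & (x_1 <-> ~x_1)) & (~x_2 & (x_3 -> (x_3 & x_3)))) & (~((x_1 <-> x_3) -> (x_2 -> x_2)) & ((x_3 & x_2) <-> ~(x_3 -> x_1))) = 0 & 0 = 0

0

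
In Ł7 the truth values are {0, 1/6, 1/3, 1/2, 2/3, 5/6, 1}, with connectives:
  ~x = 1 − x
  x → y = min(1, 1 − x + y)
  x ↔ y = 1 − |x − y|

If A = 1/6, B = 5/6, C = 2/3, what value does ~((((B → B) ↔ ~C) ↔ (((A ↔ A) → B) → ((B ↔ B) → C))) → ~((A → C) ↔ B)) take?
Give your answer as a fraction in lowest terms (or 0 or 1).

B → B = 5/6 → 5/6 = 1
~C = ~2/3 = 1/3
(B → B) ↔ ~C = 1 ↔ 1/3 = 1/3
A ↔ A = 1/6 ↔ 1/6 = 1
(A ↔ A) → B = 1 → 5/6 = 5/6
B ↔ B = 5/6 ↔ 5/6 = 1
(B ↔ B) → C = 1 → 2/3 = 2/3
((A ↔ A) → B) → ((B ↔ B) → C) = 5/6 → 2/3 = 5/6
((B → B) ↔ ~C) ↔ (((A ↔ A) → B) → ((B ↔ B) → C)) = 1/3 ↔ 5/6 = 1/2
A → C = 1/6 → 2/3 = 1
(A → C) ↔ B = 1 ↔ 5/6 = 5/6
~((A → C) ↔ B) = ~5/6 = 1/6
(((B → B) ↔ ~C) ↔ (((A ↔ A) → B) → ((B ↔ B) → C))) → ~((A → C) ↔ B) = 1/2 → 1/6 = 2/3
~((((B → B) ↔ ~C) ↔ (((A ↔ A) → B) → ((B ↔ B) → C))) → ~((A → C) ↔ B)) = ~2/3 = 1/3

1/3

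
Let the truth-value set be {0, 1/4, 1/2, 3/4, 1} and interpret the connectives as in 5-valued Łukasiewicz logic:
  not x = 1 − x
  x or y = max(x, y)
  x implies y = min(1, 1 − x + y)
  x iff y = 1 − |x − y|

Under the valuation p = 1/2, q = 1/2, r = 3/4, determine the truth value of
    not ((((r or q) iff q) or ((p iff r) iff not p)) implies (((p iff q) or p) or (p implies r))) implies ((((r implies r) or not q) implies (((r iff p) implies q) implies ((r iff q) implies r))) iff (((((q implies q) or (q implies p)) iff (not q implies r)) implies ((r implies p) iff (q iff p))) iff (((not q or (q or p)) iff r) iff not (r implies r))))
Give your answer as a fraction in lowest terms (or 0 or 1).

1

r or q = 3/4 or 1/2 = 3/4
(r or q) iff q = 3/4 iff 1/2 = 3/4
p iff r = 1/2 iff 3/4 = 3/4
not p = not 1/2 = 1/2
(p iff r) iff not p = 3/4 iff 1/2 = 3/4
((r or q) iff q) or ((p iff r) iff not p) = 3/4 or 3/4 = 3/4
p iff q = 1/2 iff 1/2 = 1
(p iff q) or p = 1 or 1/2 = 1
p implies r = 1/2 implies 3/4 = 1
((p iff q) or p) or (p implies r) = 1 or 1 = 1
(((r or q) iff q) or ((p iff r) iff not p)) implies (((p iff q) or p) or (p implies r)) = 3/4 implies 1 = 1
not ((((r or q) iff q) or ((p iff r) iff not p)) implies (((p iff q) or p) or (p implies r))) = not 1 = 0
r implies r = 3/4 implies 3/4 = 1
not q = not 1/2 = 1/2
(r implies r) or not q = 1 or 1/2 = 1
r iff p = 3/4 iff 1/2 = 3/4
(r iff p) implies q = 3/4 implies 1/2 = 3/4
r iff q = 3/4 iff 1/2 = 3/4
(r iff q) implies r = 3/4 implies 3/4 = 1
((r iff p) implies q) implies ((r iff q) implies r) = 3/4 implies 1 = 1
((r implies r) or not q) implies (((r iff p) implies q) implies ((r iff q) implies r)) = 1 implies 1 = 1
q implies q = 1/2 implies 1/2 = 1
q implies p = 1/2 implies 1/2 = 1
(q implies q) or (q implies p) = 1 or 1 = 1
not q = not 1/2 = 1/2
not q implies r = 1/2 implies 3/4 = 1
((q implies q) or (q implies p)) iff (not q implies r) = 1 iff 1 = 1
r implies p = 3/4 implies 1/2 = 3/4
q iff p = 1/2 iff 1/2 = 1
(r implies p) iff (q iff p) = 3/4 iff 1 = 3/4
(((q implies q) or (q implies p)) iff (not q implies r)) implies ((r implies p) iff (q iff p)) = 1 implies 3/4 = 3/4
not q = not 1/2 = 1/2
q or p = 1/2 or 1/2 = 1/2
not q or (q or p) = 1/2 or 1/2 = 1/2
(not q or (q or p)) iff r = 1/2 iff 3/4 = 3/4
r implies r = 3/4 implies 3/4 = 1
not (r implies r) = not 1 = 0
((not q or (q or p)) iff r) iff not (r implies r) = 3/4 iff 0 = 1/4
((((q implies q) or (q implies p)) iff (not q implies r)) implies ((r implies p) iff (q iff p))) iff (((not q or (q or p)) iff r) iff not (r implies r)) = 3/4 iff 1/4 = 1/2
(((r implies r) or not q) implies (((r iff p) implies q) implies ((r iff q) implies r))) iff (((((q implies q) or (q implies p)) iff (not q implies r)) implies ((r implies p) iff (q iff p))) iff (((not q or (q or p)) iff r) iff not (r implies r))) = 1 iff 1/2 = 1/2
not ((((r or q) iff q) or ((p iff r) iff not p)) implies (((p iff q) or p) or (p implies r))) implies ((((r implies r) or not q) implies (((r iff p) implies q) implies ((r iff q) implies r))) iff (((((q implies q) or (q implies p)) iff (not q implies r)) implies ((r implies p) iff (q iff p))) iff (((not q or (q or p)) iff r) iff not (r implies r)))) = 0 implies 1/2 = 1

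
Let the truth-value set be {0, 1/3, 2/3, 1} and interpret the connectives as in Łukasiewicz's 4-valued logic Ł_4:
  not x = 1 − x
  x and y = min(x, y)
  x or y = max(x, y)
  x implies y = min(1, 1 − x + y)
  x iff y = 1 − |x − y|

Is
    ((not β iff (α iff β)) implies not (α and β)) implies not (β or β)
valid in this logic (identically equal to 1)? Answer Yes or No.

No

Counterexample: take α = 0, β = 1/3.
not β = not 1/3 = 2/3
α iff β = 0 iff 1/3 = 2/3
not β iff (α iff β) = 2/3 iff 2/3 = 1
α and β = 0 and 1/3 = 0
not (α and β) = not 0 = 1
(not β iff (α iff β)) implies not (α and β) = 1 implies 1 = 1
β or β = 1/3 or 1/3 = 1/3
not (β or β) = not 1/3 = 2/3
((not β iff (α iff β)) implies not (α and β)) implies not (β or β) = 1 implies 2/3 = 2/3
This gives 2/3 ≠ 1.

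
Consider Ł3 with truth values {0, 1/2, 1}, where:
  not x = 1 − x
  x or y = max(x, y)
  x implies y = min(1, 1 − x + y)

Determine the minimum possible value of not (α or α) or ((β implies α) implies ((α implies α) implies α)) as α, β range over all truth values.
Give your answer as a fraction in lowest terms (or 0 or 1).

Take α = 1/2, β = 0:
α or α = 1/2 or 1/2 = 1/2
not (α or α) = not 1/2 = 1/2
β implies α = 0 implies 1/2 = 1
α implies α = 1/2 implies 1/2 = 1
(α implies α) implies α = 1 implies 1/2 = 1/2
(β implies α) implies ((α implies α) implies α) = 1 implies 1/2 = 1/2
not (α or α) or ((β implies α) implies ((α implies α) implies α)) = 1/2 or 1/2 = 1/2
No assignment yields a value below 1/2, so this is the minimum.

1/2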